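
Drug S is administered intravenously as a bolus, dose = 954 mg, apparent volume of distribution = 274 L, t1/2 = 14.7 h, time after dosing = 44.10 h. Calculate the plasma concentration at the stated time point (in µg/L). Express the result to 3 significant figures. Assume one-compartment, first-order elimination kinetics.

435 µg/L

C₀ = Dose / Vd = 954.0 / 274 = 3.482 mg/L
k = ln2 / t½ = 0.693147 / 14.7 = 0.04715 h⁻¹
t / t½ = 44.10 / 14.7 = 3 half-lives
C = C₀ × (1/2)^3 = 3.482 × 0.1250 = 0.4353 mg/L
Convert: 0.4353 mg/L × 1000 = 435.3 µg/L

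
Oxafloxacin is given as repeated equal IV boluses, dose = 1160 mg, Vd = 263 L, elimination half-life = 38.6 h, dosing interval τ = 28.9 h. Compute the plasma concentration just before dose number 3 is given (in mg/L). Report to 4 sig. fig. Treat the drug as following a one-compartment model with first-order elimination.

C₀ per dose = Dose / Vd = 1160 / 263 = 4.411 mg/L
k = ln2 / t½ = 0.693147 / 38.6 = 0.01796 h⁻¹
Fraction remaining after one interval: r = e^(−kτ) = e^(−0.01796 × 28.9) = 0.5951
Before dose 3, 2 doses have been given (aged 1τ, 2τ).
C_trough = C₀ × (r + r²) = 4.411 × (0.5951 + 0.3541) = 4.187 mg/L

4.187 mg/L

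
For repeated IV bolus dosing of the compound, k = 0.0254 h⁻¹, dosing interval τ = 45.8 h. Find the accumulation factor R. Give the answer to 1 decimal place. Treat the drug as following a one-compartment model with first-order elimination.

1.5

e^(−kτ) = e^(−0.02540 × 45.8) = 0.3124
Accumulation ratio R = 1 / (1 − e^(−kτ)) = 1 / (1 − 0.3124) = 1.454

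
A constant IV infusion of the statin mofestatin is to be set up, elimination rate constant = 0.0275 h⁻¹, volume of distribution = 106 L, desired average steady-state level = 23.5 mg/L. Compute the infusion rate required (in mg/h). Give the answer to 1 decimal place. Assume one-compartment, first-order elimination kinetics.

CL = k × Vd = 0.02750 × 106 = 2.915 L/h
At steady state, infusion rate R₀ = Css × CL = 23.5 × 2.915 = 68.50 mg/h

68.5 mg/h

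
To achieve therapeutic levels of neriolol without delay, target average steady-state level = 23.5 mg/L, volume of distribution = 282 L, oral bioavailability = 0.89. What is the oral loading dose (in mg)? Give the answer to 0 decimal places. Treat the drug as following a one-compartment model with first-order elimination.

LD = Css × Vd / F = 23.5 × 282 / 0.89 = 7446 mg

7446 mg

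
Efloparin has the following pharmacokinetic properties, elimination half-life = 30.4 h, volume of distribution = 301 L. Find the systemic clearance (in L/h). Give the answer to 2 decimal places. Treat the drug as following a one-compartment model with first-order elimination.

k = ln2 / t½ = 0.693147 / 30.4 = 0.02280 h⁻¹
CL = k × Vd = 0.02280 × 301 = 6.863 L/h

6.86 L/h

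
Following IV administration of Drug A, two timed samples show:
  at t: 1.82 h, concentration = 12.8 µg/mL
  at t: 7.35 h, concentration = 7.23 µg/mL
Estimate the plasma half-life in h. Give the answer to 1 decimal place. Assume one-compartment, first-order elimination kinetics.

6.7 h

k = ln(C₁/C₂) / (t₂ − t₁) = ln(12.8/7.23) / (7.35 − 1.82)
  = 0.5712 / 5.530 = 0.1033 h⁻¹
t½ = ln2 / k = 0.693147 / 0.1033 = 6.710 h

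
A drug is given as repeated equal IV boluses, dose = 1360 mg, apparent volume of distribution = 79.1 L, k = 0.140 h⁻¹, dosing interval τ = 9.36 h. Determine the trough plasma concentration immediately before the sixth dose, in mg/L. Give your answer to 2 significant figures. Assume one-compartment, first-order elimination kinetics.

C₀ per dose = Dose / Vd = 1360 / 79.1 = 17.19 mg/L
Fraction remaining after one interval: r = e^(−kτ) = e^(−0.1400 × 9.36) = 0.2697
Before dose 6, 5 doses have been given (aged 1τ, 2τ, 3τ, 4τ, 5τ).
C_trough = C₀ × (r + r² + … + r^5) = C₀ × r(1−r^5)/(1−r)
        = 17.19 × 0.2697 × (1 − 0.001427) / (1 − 0.2697) = 6.339 mg/L

6.3 mg/L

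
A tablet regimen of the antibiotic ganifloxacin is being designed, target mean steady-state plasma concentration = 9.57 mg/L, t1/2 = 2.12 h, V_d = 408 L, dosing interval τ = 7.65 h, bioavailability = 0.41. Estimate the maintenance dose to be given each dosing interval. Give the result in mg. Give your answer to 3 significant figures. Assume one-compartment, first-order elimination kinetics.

23800 mg

k = ln2 / t½ = 0.693147 / 2.12 = 0.3270 h⁻¹
CL = k × Vd = 0.3270 × 408 = 133.4 L/h
At steady state, F × (Dose/τ) = Css × CL.
Dose = Css × CL × τ / F = 9.57 × 133.4 × 7.65 / 0.41 = 23820 mg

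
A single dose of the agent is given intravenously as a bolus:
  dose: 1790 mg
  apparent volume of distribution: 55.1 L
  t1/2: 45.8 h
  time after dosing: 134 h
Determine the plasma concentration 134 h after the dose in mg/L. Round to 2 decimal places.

C₀ = Dose / Vd = 1790 / 55.1 = 32.49 mg/L
k = ln2 / t½ = 0.693147 / 45.8 = 0.01513 h⁻¹
C = C₀ · e^(−k·t) = 32.49 × e^(−0.01513 × 134)
  = 32.49 × 0.1317 = 4.279 mg/L

4.28 mg/L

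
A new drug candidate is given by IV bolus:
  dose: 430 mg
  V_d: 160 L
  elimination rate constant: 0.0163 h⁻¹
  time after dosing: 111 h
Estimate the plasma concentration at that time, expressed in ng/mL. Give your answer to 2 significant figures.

C₀ = Dose / Vd = 430.0 / 160 = 2.688 mg/L
C = C₀ · e^(−k·t) = 2.688 × e^(−0.01630 × 111)
  = 2.688 × 0.1638 = 0.4403 mg/L
Convert: 0.4403 mg/L × 1000 = 440.3 ng/mL

440 ng/mL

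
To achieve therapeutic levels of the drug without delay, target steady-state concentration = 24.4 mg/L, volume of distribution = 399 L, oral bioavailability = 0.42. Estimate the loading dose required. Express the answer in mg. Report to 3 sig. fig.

23200 mg

LD = Css × Vd / F = 24.4 × 399 / 0.42 = 23180 mg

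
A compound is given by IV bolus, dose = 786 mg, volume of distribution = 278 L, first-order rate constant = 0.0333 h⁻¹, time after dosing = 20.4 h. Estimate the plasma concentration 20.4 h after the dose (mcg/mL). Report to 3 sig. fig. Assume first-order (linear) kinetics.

C₀ = Dose / Vd = 786.0 / 278 = 2.827 mg/L
C = C₀ · e^(−k·t) = 2.827 × e^(−0.03330 × 20.4)
  = 2.827 × 0.5070 = 1.433 mg/L
(1.433 mg/L = 1.433 mcg/mL)

1.43 mcg/mL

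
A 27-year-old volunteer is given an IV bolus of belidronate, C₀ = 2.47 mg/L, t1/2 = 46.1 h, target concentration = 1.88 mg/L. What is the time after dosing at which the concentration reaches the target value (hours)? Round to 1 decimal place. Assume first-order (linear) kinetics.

18.2 h

k = ln2 / t½ = 0.693147 / 46.1 = 0.01504 h⁻¹
t = ln(C₀ / C) / k = ln(2.470 / 1.88) / 0.01504
  = ln(1.314) / 0.01504 = 0.2731 / 0.01504 = 18.16 h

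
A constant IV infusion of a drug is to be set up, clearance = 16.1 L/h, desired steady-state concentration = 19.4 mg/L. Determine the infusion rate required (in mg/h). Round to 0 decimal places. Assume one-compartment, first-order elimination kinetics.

312 mg/h

At steady state, infusion rate R₀ = Css × CL = 19.4 × 16.10 = 312.3 mg/h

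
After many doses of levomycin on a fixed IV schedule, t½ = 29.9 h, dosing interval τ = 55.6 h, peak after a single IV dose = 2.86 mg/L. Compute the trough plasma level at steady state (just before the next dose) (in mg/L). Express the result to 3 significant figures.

k = ln2 / t½ = 0.693147 / 29.9 = 0.02318 h⁻¹
e^(−kτ) = e^(−0.02318 × 55.6) = 0.2756
Accumulation ratio R = 1 / (1 − e^(−kτ)) = 1 / (1 − 0.2756) = 1.380
Steady-state trough = C₀ × R × e^(−kτ) = 2.86 × 1.380 × 0.2756 = 1.088 mg/L

1.09 mg/L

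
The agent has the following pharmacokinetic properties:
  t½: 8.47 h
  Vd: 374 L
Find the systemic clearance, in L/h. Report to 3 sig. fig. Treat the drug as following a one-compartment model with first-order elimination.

30.6 L/h

k = ln2 / t½ = 0.693147 / 8.47 = 0.08184 h⁻¹
CL = k × Vd = 0.08184 × 374 = 30.61 L/h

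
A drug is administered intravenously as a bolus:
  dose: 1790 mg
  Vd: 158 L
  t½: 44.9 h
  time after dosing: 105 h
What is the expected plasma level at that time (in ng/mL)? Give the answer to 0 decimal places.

2240 ng/mL

C₀ = Dose / Vd = 1790 / 158 = 11.33 mg/L
k = ln2 / t½ = 0.693147 / 44.9 = 0.01544 h⁻¹
C = C₀ · e^(−k·t) = 11.33 × e^(−0.01544 × 105)
  = 11.33 × 0.1977 = 2.240 mg/L
Convert: 2.240 mg/L × 1000 = 2240 ng/mL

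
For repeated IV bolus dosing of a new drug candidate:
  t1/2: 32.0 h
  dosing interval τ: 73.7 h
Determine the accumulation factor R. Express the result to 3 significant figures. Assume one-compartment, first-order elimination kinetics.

k = ln2 / t½ = 0.693147 / 32.0 = 0.02166 h⁻¹
e^(−kτ) = e^(−0.02166 × 73.7) = 0.2026
Accumulation ratio R = 1 / (1 − e^(−kτ)) = 1 / (1 − 0.2026) = 1.254

1.25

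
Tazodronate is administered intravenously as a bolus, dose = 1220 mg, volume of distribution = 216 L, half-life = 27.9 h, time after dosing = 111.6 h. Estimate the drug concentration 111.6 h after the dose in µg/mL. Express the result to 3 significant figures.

C₀ = Dose / Vd = 1220 / 216 = 5.648 mg/L
k = ln2 / t½ = 0.693147 / 27.9 = 0.02484 h⁻¹
t / t½ = 111.6 / 27.9 = 4 half-lives
C = C₀ × (1/2)^4 = 5.648 × 0.06250 = 0.3530 mg/L
(0.3530 mg/L = 0.3530 µg/mL)

0.353 µg/mL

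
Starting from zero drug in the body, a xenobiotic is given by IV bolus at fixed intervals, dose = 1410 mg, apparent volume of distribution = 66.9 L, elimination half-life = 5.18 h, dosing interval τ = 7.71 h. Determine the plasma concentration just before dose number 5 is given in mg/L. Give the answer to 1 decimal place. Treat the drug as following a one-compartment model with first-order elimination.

C₀ per dose = Dose / Vd = 1410 / 66.9 = 21.08 mg/L
k = ln2 / t½ = 0.693147 / 5.18 = 0.1338 h⁻¹
Fraction remaining after one interval: r = e^(−kτ) = e^(−0.1338 × 7.71) = 0.3564
Before dose 5, 4 doses have been given (aged 1τ, 2τ, 3τ, 4τ).
C_trough = C₀ × (r + r² + … + r^4) = C₀ × r(1−r^4)/(1−r)
        = 21.08 × 0.3564 × (1 − 0.01613) / (1 − 0.3564) = 11.48 mg/L

11.5 mg/L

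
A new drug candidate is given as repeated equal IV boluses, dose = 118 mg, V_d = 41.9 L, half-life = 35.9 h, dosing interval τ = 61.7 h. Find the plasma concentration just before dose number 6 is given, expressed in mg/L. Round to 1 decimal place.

C₀ per dose = Dose / Vd = 118 / 41.9 = 2.816 mg/L
k = ln2 / t½ = 0.693147 / 35.9 = 0.01931 h⁻¹
Fraction remaining after one interval: r = e^(−kτ) = e^(−0.01931 × 61.7) = 0.3038
Before dose 6, 5 doses have been given (aged 1τ, 2τ, 3τ, 4τ, 5τ).
C_trough = C₀ × (r + r² + … + r^5) = C₀ × r(1−r^5)/(1−r)
        = 2.816 × 0.3038 × (1 − 0.002588) / (1 − 0.3038) = 1.226 mg/L

1.2 mg/L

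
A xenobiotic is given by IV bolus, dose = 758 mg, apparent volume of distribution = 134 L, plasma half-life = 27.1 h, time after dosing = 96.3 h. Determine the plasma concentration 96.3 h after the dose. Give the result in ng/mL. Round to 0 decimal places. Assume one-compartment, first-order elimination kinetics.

482 ng/mL

C₀ = Dose / Vd = 758.0 / 134 = 5.657 mg/L
k = ln2 / t½ = 0.693147 / 27.1 = 0.02558 h⁻¹
C = C₀ · e^(−k·t) = 5.657 × e^(−0.02558 × 96.3)
  = 5.657 × 0.08515 = 0.4817 mg/L
Convert: 0.4817 mg/L × 1000 = 481.7 ng/mL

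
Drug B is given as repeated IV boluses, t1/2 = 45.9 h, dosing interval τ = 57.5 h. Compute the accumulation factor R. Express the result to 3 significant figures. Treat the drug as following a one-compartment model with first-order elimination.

k = ln2 / t½ = 0.693147 / 45.9 = 0.01510 h⁻¹
e^(−kτ) = e^(−0.01510 × 57.5) = 0.4197
Accumulation ratio R = 1 / (1 − e^(−kτ)) = 1 / (1 − 0.4197) = 1.723

1.72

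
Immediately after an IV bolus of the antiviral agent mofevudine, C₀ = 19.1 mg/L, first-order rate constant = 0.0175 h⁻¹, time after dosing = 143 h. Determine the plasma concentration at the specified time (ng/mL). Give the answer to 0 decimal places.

C = C₀ · e^(−k·t) = 19.10 × e^(−0.01750 × 143)
  = 19.10 × 0.08188 = 1.564 mg/L
Convert: 1.564 mg/L × 1000 = 1564 ng/mL

1564 ng/mL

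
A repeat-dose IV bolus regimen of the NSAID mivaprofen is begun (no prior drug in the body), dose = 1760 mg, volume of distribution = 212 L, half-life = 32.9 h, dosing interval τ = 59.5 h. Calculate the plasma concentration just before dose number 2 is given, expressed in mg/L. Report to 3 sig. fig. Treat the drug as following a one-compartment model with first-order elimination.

2.37 mg/L

C₀ per dose = Dose / Vd = 1760 / 212 = 8.302 mg/L
k = ln2 / t½ = 0.693147 / 32.9 = 0.02107 h⁻¹
Fraction remaining after one interval: r = e^(−kτ) = e^(−0.02107 × 59.5) = 0.2855
Before dose 2, 1 dose has been given (aged 1τ).
C_trough = C₀ × r = 8.302 × 0.2855 = 2.370 mg/L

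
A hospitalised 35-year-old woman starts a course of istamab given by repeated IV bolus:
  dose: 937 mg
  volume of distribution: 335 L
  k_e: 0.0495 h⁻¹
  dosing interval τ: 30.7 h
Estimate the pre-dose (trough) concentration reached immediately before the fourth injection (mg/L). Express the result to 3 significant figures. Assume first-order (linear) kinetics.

0.775 mg/L

C₀ per dose = Dose / Vd = 937 / 335 = 2.797 mg/L
Fraction remaining after one interval: r = e^(−kτ) = e^(−0.04950 × 30.7) = 0.2188
Before dose 4, 3 doses have been given (aged 1τ, 2τ, 3τ).
C_trough = C₀ × (r + r² + … + r^3) = C₀ × r(1−r^3)/(1−r)
        = 2.797 × 0.2188 × (1 − 0.01047) / (1 − 0.2188) = 0.7752 mg/L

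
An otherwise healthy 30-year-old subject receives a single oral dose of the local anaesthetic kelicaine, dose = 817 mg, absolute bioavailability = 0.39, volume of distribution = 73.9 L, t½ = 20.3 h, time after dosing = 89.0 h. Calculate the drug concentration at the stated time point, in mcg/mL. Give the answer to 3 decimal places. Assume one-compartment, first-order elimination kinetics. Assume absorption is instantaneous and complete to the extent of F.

Amount reaching circulation = F × Dose = 0.39 × 817.0 = 318.6 mg
C₀ = F·Dose / Vd = 318.6 / 73.9 = 4.311 mg/L
k = ln2 / t½ = 0.693147 / 20.3 = 0.03415 h⁻¹
C = C₀ · e^(−k·t) = 4.311 × e^(−0.03415 × 89.0)
  = 4.311 × 0.04787 = 0.2064 mg/L
(0.2064 mg/L = 0.2064 mcg/mL)

0.206 mcg/mL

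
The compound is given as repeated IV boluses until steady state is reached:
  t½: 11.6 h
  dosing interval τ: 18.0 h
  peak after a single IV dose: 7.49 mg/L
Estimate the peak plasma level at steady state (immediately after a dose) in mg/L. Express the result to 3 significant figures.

k = ln2 / t½ = 0.693147 / 11.6 = 0.05975 h⁻¹
e^(−kτ) = e^(−0.05975 × 18.0) = 0.3411
Accumulation ratio R = 1 / (1 − e^(−kτ)) = 1 / (1 − 0.3411) = 1.518
Steady-state peak = C₀ × R = 7.49 × 1.518 = 11.37 mg/L

11.4 mg/L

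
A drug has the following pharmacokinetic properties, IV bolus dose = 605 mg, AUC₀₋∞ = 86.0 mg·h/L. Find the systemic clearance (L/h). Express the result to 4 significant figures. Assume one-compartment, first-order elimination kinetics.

7.035 L/h

CL = Dose / AUC = 605 / 86.0 = 7.035 L/h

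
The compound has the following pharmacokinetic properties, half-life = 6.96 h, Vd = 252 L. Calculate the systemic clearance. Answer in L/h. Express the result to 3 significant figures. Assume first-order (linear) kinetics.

k = ln2 / t½ = 0.693147 / 6.96 = 0.09959 h⁻¹
CL = k × Vd = 0.09959 × 252 = 25.10 L/h

25.1 L/h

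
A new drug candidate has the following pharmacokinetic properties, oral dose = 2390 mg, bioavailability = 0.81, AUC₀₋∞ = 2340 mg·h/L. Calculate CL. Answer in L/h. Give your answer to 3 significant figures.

CL = F·Dose / AUC = 0.81 × 2390 / 2340 = 0.8273 L/h

0.827 L/h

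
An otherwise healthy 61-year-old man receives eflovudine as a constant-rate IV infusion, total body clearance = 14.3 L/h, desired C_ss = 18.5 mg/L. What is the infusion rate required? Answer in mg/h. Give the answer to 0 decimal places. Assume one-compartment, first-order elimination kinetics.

265 mg/h

At steady state, infusion rate R₀ = Css × CL = 18.5 × 14.30 = 264.6 mg/h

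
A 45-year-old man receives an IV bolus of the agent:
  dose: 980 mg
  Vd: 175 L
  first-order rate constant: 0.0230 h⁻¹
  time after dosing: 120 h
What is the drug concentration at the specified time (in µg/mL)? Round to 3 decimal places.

C₀ = Dose / Vd = 980.0 / 175 = 5.600 mg/L
C = C₀ · e^(−k·t) = 5.600 × e^(−0.02300 × 120)
  = 5.600 × 0.06329 = 0.3544 mg/L
(0.3544 mg/L = 0.3544 µg/mL)

0.354 µg/mL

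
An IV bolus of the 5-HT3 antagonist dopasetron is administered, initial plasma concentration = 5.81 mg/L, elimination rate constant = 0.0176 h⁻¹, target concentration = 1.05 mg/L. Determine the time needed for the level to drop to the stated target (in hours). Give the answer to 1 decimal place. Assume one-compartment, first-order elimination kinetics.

97.2 h

t = ln(C₀ / C) / k = ln(5.810 / 1.05) / 0.01760
  = ln(5.533) / 0.01760 = 1.711 / 0.01760 = 97.22 h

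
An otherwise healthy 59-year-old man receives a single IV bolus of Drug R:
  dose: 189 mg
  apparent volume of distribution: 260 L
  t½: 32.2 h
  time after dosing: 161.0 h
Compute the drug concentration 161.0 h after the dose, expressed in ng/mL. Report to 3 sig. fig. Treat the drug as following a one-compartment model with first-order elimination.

C₀ = Dose / Vd = 189.0 / 260 = 0.7269 mg/L
k = ln2 / t½ = 0.693147 / 32.2 = 0.02153 h⁻¹
t / t½ = 161.0 / 32.2 = 5 half-lives
C = C₀ × (1/2)^5 = 0.7269 × 0.03125 = 0.02272 mg/L
Convert: 0.02272 mg/L × 1000 = 22.72 ng/mL

22.7 ng/mL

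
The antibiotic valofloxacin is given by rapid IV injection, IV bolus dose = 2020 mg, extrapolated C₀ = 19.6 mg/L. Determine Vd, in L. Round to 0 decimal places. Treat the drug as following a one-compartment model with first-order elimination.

Vd = Dose / C₀ = 2020 / 19.6 = 103.1 L

103 L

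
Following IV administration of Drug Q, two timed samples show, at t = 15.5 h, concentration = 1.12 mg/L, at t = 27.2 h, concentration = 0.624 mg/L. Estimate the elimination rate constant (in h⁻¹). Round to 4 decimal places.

k = ln(C₁/C₂) / (t₂ − t₁) = ln(1.12/0.624) / (27.2 − 15.5)
  = 0.5849 / 11.70 = 0.04999 h⁻¹

0.0500 h⁻¹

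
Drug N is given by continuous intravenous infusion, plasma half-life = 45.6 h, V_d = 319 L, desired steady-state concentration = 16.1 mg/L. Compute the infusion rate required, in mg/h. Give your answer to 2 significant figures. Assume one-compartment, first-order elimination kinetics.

78 mg/h

k = ln2 / t½ = 0.693147 / 45.6 = 0.01520 h⁻¹
CL = k × Vd = 0.01520 × 319 = 4.849 L/h
At steady state, infusion rate R₀ = Css × CL = 16.1 × 4.849 = 78.07 mg/h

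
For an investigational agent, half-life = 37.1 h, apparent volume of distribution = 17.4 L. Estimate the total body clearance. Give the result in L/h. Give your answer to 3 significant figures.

0.325 L/h

k = ln2 / t½ = 0.693147 / 37.1 = 0.01868 h⁻¹
CL = k × Vd = 0.01868 × 17.4 = 0.3250 L/h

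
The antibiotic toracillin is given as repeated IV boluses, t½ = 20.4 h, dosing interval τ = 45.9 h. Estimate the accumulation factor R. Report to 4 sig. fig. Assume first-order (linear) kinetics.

1.266

k = ln2 / t½ = 0.693147 / 20.4 = 0.03398 h⁻¹
e^(−kτ) = e^(−0.03398 × 45.9) = 0.2102
Accumulation ratio R = 1 / (1 − e^(−kτ)) = 1 / (1 − 0.2102) = 1.266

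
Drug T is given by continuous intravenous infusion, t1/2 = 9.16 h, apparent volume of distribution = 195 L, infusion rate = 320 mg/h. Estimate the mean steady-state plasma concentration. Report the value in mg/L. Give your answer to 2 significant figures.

22 mg/L

k = ln2 / t½ = 0.693147 / 9.16 = 0.07567 h⁻¹
CL = k × Vd = 0.07567 × 195 = 14.76 L/h
At steady state Css = R₀ / CL = 320 / 14.76 = 21.68 mg/L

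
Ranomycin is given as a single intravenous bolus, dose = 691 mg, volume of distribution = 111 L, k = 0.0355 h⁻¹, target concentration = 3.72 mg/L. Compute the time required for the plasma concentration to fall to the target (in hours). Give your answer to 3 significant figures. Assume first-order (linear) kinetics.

C₀ = Dose / Vd = 691.0 / 111 = 6.225 mg/L
t = ln(C₀ / C) / k = ln(6.225 / 3.72) / 0.03550
  = ln(1.673) / 0.03550 = 0.5146 / 0.03550 = 14.50 h

14.5 h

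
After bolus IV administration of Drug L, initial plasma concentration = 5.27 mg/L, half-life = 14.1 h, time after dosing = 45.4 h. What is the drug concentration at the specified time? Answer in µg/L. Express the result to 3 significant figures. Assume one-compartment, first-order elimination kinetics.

k = ln2 / t½ = 0.693147 / 14.1 = 0.04916 h⁻¹
C = C₀ · e^(−k·t) = 5.270 × e^(−0.04916 × 45.4)
  = 5.270 × 0.1073 = 0.5655 mg/L
Convert: 0.5655 mg/L × 1000 = 565.5 µg/L

566 µg/L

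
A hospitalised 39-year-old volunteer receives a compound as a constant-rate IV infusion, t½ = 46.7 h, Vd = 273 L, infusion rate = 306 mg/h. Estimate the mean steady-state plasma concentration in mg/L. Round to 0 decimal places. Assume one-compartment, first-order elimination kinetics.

76 mg/L

k = ln2 / t½ = 0.693147 / 46.7 = 0.01484 h⁻¹
CL = k × Vd = 0.01484 × 273 = 4.051 L/h
At steady state Css = R₀ / CL = 306 / 4.051 = 75.54 mg/L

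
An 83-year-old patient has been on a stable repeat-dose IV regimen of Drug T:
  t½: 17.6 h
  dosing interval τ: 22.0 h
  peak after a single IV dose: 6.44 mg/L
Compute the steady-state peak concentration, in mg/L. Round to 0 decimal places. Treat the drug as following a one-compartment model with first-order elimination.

11 mg/L

k = ln2 / t½ = 0.693147 / 17.6 = 0.03938 h⁻¹
e^(−kτ) = e^(−0.03938 × 22.0) = 0.4205
Accumulation ratio R = 1 / (1 − e^(−kτ)) = 1 / (1 − 0.4205) = 1.726
Steady-state peak = C₀ × R = 6.44 × 1.726 = 11.12 mg/L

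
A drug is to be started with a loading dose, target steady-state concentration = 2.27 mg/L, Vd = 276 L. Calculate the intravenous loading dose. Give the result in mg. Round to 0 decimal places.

LD = Css × Vd = 2.27 × 276 = 626.5 mg

627 mg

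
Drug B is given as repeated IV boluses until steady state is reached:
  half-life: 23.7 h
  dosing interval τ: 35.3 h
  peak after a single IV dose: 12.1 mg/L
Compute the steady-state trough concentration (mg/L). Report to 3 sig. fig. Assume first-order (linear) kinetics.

k = ln2 / t½ = 0.693147 / 23.7 = 0.02925 h⁻¹
e^(−kτ) = e^(−0.02925 × 35.3) = 0.3561
Accumulation ratio R = 1 / (1 − e^(−kτ)) = 1 / (1 − 0.3561) = 1.553
Steady-state trough = C₀ × R × e^(−kτ) = 12.1 × 1.553 × 0.3561 = 6.692 mg/L

6.69 mg/L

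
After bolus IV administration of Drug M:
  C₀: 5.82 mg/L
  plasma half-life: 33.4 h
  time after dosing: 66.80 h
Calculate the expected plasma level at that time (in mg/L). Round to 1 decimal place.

k = ln2 / t½ = 0.693147 / 33.4 = 0.02075 h⁻¹
t / t½ = 66.80 / 33.4 = 2 half-lives
C = C₀ × (1/2)^2 = 5.820 × 0.2500 = 1.455 mg/L

1.5 mg/L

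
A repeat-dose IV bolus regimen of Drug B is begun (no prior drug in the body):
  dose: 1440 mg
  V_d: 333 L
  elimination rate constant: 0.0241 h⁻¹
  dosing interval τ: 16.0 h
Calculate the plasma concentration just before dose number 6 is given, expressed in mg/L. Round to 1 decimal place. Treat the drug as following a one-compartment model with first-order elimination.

C₀ per dose = Dose / Vd = 1440 / 333 = 4.324 mg/L
Fraction remaining after one interval: r = e^(−kτ) = e^(−0.02410 × 16.0) = 0.6800
Before dose 6, 5 doses have been given (aged 1τ, 2τ, 3τ, 4τ, 5τ).
C_trough = C₀ × (r + r² + … + r^5) = C₀ × r(1−r^5)/(1−r)
        = 4.324 × 0.6800 × (1 − 0.1454) / (1 − 0.6800) = 7.852 mg/L

7.9 mg/L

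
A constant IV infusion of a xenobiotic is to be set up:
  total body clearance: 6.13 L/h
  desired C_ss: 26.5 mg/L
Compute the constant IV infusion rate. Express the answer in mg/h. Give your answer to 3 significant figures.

At steady state, infusion rate R₀ = Css × CL = 26.5 × 6.130 = 162.4 mg/h

162 mg/h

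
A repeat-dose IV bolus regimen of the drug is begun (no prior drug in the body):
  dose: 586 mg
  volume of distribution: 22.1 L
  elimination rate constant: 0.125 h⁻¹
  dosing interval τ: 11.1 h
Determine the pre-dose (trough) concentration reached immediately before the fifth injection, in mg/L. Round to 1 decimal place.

C₀ per dose = Dose / Vd = 586 / 22.1 = 26.52 mg/L
Fraction remaining after one interval: r = e^(−kτ) = e^(−0.1250 × 11.1) = 0.2497
Before dose 5, 4 doses have been given (aged 1τ, 2τ, 3τ, 4τ).
C_trough = C₀ × (r + r² + … + r^4) = C₀ × r(1−r^4)/(1−r)
        = 26.52 × 0.2497 × (1 − 0.003888) / (1 − 0.2497) = 8.792 mg/L

8.8 mg/L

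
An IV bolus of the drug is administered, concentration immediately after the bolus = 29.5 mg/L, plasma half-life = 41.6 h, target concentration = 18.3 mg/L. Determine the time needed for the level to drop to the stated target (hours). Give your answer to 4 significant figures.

k = ln2 / t½ = 0.693147 / 41.6 = 0.01666 h⁻¹
t = ln(C₀ / C) / k = ln(29.50 / 18.3) / 0.01666
  = ln(1.612) / 0.01666 = 0.4775 / 0.01666 = 28.66 h

28.66 h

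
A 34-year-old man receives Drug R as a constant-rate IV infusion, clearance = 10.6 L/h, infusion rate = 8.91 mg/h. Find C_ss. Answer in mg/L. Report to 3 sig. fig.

At steady state Css = R₀ / CL = 8.91 / 10.60 = 0.8406 mg/L

0.841 mg/L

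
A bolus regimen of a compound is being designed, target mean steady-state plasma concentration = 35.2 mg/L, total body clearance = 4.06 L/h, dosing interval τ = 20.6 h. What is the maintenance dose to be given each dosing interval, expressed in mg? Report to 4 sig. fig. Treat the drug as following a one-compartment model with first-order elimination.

At steady state, Dose/τ = Css × CL.
Dose = Css × CL × τ = 35.2 × 4.060 × 20.6 = 2944 mg

2944 mg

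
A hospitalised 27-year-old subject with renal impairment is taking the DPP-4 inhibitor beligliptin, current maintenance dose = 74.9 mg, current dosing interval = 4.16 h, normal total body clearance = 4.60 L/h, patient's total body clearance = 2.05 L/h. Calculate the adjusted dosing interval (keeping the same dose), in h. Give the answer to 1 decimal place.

9.3 h

To keep the same average steady-state level, dosing rate must scale with clearance.
CL ratio = 2.05 / 4.60 = 0.4457
New interval (same dose) = 4.16 / 0.4457 = 9.334 h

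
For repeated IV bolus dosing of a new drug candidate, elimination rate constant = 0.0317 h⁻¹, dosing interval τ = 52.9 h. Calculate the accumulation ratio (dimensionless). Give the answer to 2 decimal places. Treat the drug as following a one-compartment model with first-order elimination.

e^(−kτ) = e^(−0.03170 × 52.9) = 0.1869
Accumulation ratio R = 1 / (1 − e^(−kτ)) = 1 / (1 − 0.1869) = 1.230

1.23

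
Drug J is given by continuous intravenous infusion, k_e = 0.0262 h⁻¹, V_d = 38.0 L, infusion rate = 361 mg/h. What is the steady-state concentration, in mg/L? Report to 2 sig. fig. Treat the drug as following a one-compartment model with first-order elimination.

CL = k × Vd = 0.02620 × 38.0 = 0.9956 L/h
At steady state Css = R₀ / CL = 361 / 0.9956 = 362.6 mg/L

360 mg/L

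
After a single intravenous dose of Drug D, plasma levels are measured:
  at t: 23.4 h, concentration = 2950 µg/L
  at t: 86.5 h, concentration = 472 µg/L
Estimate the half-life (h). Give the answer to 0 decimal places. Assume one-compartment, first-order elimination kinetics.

24 h

k = ln(C₁/C₂) / (t₂ − t₁) = ln(2950/472) / (86.5 − 23.4)
  = 1.833 / 63.10 = 0.02905 h⁻¹
t½ = ln2 / k = 0.693147 / 0.02905 = 23.86 h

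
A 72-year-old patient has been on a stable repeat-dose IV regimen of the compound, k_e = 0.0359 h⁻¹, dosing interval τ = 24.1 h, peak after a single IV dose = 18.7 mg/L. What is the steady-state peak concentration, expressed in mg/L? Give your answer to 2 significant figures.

e^(−kτ) = e^(−0.03590 × 24.1) = 0.4210
Accumulation ratio R = 1 / (1 − e^(−kτ)) = 1 / (1 − 0.4210) = 1.727
Steady-state peak = C₀ × R = 18.7 × 1.727 = 32.29 mg/L

32 mg/L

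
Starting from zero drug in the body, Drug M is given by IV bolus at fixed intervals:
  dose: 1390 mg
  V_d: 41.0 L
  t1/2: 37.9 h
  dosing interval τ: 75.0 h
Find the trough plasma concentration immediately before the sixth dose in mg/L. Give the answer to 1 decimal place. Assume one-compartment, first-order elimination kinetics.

C₀ per dose = Dose / Vd = 1390 / 41.0 = 33.90 mg/L
k = ln2 / t½ = 0.693147 / 37.9 = 0.01829 h⁻¹
Fraction remaining after one interval: r = e^(−kτ) = e^(−0.01829 × 75.0) = 0.2537
Before dose 6, 5 doses have been given (aged 1τ, 2τ, 3τ, 4τ, 5τ).
C_trough = C₀ × (r + r² + … + r^5) = C₀ × r(1−r^5)/(1−r)
        = 33.90 × 0.2537 × (1 − 0.001051) / (1 − 0.2537) = 11.51 mg/L

11.5 mg/L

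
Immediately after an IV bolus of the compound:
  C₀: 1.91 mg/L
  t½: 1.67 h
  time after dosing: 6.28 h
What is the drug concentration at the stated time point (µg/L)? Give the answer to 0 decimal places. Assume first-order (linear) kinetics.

k = ln2 / t½ = 0.693147 / 1.67 = 0.4151 h⁻¹
C = C₀ · e^(−k·t) = 1.910 × e^(−0.4151 × 6.28)
  = 1.910 × 0.07377 = 0.1409 mg/L
Convert: 0.1409 mg/L × 1000 = 140.9 µg/L

141 µg/L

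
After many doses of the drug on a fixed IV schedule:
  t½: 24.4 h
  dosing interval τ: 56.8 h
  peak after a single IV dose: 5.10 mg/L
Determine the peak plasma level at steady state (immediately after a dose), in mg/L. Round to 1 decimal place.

6.4 mg/L

k = ln2 / t½ = 0.693147 / 24.4 = 0.02841 h⁻¹
e^(−kτ) = e^(−0.02841 × 56.8) = 0.1992
Accumulation ratio R = 1 / (1 − e^(−kτ)) = 1 / (1 − 0.1992) = 1.249
Steady-state peak = C₀ × R = 5.10 × 1.249 = 6.370 mg/L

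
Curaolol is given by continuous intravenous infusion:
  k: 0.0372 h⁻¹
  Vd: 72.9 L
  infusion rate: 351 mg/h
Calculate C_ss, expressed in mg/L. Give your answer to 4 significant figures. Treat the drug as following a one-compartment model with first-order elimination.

CL = k × Vd = 0.03720 × 72.9 = 2.712 L/h
At steady state Css = R₀ / CL = 351 / 2.712 = 129.4 mg/L

129.4 mg/L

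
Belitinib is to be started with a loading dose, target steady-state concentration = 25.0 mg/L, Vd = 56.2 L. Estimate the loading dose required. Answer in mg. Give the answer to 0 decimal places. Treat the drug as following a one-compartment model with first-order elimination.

LD = Css × Vd = 25.0 × 56.2 = 1405 mg

1405 mg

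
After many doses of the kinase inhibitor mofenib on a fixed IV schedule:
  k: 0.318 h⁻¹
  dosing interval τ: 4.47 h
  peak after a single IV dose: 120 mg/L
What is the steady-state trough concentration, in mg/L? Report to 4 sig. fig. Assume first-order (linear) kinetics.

38.18 mg/L

e^(−kτ) = e^(−0.3180 × 4.47) = 0.2414
Accumulation ratio R = 1 / (1 − e^(−kτ)) = 1 / (1 − 0.2414) = 1.318
Steady-state trough = C₀ × R × e^(−kτ) = 120 × 1.318 × 0.2414 = 38.18 mg/L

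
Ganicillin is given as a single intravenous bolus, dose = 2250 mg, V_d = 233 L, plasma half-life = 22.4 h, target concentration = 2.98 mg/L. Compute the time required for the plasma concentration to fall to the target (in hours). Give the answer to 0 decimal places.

38 h

C₀ = Dose / Vd = 2250 / 233 = 9.657 mg/L
k = ln2 / t½ = 0.693147 / 22.4 = 0.03094 h⁻¹
t = ln(C₀ / C) / k = ln(9.657 / 2.98) / 0.03094
  = ln(3.241) / 0.03094 = 1.176 / 0.03094 = 38.01 h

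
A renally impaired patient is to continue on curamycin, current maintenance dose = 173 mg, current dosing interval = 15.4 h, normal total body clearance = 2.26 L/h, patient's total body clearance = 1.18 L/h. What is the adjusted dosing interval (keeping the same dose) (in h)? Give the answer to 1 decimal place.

To keep the same average steady-state level, dosing rate must scale with clearance.
CL ratio = 1.18 / 2.26 = 0.5221
New interval (same dose) = 15.4 / 0.5221 = 29.50 h

29.5 h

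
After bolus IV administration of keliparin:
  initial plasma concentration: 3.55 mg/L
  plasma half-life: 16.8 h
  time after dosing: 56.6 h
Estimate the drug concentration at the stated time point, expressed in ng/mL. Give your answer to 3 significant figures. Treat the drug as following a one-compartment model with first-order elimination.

k = ln2 / t½ = 0.693147 / 16.8 = 0.04126 h⁻¹
C = C₀ · e^(−k·t) = 3.550 × e^(−0.04126 × 56.6)
  = 3.550 × 0.09678 = 0.3436 mg/L
Convert: 0.3436 mg/L × 1000 = 343.6 ng/mL

344 ng/mL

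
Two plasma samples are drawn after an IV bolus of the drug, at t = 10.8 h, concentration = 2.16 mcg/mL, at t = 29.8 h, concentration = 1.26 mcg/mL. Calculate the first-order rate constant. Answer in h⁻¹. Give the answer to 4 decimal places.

0.0284 h⁻¹

k = ln(C₁/C₂) / (t₂ − t₁) = ln(2.16/1.26) / (29.8 − 10.8)
  = 0.5390 / 19.00 = 0.02837 h⁻¹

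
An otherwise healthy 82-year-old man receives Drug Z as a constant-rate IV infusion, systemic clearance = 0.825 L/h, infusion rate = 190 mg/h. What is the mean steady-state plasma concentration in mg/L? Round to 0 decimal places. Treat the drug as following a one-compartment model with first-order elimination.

230 mg/L

At steady state Css = R₀ / CL = 190 / 0.8250 = 230.3 mg/L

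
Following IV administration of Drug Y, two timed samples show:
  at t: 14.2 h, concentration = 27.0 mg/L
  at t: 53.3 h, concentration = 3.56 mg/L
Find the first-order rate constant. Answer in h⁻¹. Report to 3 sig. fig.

k = ln(C₁/C₂) / (t₂ − t₁) = ln(27.0/3.56) / (53.3 − 14.2)
  = 2.026 / 39.10 = 0.05182 h⁻¹

0.0518 h⁻¹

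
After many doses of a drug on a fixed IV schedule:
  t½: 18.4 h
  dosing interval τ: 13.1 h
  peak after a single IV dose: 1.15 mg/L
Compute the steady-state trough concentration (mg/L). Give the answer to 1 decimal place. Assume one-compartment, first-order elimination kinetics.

k = ln2 / t½ = 0.693147 / 18.4 = 0.03767 h⁻¹
e^(−kτ) = e^(−0.03767 × 13.1) = 0.6105
Accumulation ratio R = 1 / (1 − e^(−kτ)) = 1 / (1 − 0.6105) = 2.567
Steady-state trough = C₀ × R × e^(−kτ) = 1.15 × 2.567 × 0.6105 = 1.802 mg/L

1.8 mg/L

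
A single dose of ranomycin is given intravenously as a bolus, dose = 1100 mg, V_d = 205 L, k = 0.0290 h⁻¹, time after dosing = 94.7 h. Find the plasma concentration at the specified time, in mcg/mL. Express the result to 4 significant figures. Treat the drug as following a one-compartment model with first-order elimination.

C₀ = Dose / Vd = 1100 / 205 = 5.366 mg/L
C = C₀ · e^(−k·t) = 5.366 × e^(−0.02900 × 94.7)
  = 5.366 × 0.06416 = 0.3443 mg/L
(0.3443 mg/L = 0.3443 mcg/mL)

0.3443 mcg/mL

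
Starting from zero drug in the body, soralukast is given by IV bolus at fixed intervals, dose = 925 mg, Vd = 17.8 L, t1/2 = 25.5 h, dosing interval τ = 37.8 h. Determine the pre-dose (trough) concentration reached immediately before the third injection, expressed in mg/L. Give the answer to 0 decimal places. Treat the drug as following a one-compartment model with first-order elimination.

C₀ per dose = Dose / Vd = 925 / 17.8 = 51.97 mg/L
k = ln2 / t½ = 0.693147 / 25.5 = 0.02718 h⁻¹
Fraction remaining after one interval: r = e^(−kτ) = e^(−0.02718 × 37.8) = 0.3579
Before dose 3, 2 doses have been given (aged 1τ, 2τ).
C_trough = C₀ × (r + r²) = 51.97 × (0.3579 + 0.1281) = 25.26 mg/L

25 mg/L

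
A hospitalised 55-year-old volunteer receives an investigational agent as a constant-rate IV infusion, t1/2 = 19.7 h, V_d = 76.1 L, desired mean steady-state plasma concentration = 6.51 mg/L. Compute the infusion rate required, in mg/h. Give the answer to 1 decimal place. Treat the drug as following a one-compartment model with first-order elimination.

k = ln2 / t½ = 0.693147 / 19.7 = 0.03519 h⁻¹
CL = k × Vd = 0.03519 × 76.1 = 2.678 L/h
At steady state, infusion rate R₀ = Css × CL = 6.51 × 2.678 = 17.43 mg/h

17.4 mg/h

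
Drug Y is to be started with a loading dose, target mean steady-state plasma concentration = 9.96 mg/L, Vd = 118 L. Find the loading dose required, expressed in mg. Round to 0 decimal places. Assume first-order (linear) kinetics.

1175 mg

LD = Css × Vd = 9.96 × 118 = 1175 mg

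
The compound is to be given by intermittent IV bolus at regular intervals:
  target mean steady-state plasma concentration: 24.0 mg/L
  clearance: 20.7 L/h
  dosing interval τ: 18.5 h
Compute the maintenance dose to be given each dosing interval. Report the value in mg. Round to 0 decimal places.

9191 mg

At steady state, Dose/τ = Css × CL.
Dose = Css × CL × τ = 24.0 × 20.70 × 18.5 = 9191 mg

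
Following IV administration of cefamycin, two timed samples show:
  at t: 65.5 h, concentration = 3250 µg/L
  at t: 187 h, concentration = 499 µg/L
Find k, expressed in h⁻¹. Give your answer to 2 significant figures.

k = ln(C₁/C₂) / (t₂ − t₁) = ln(3250/499) / (187 − 65.5)
  = 1.874 / 121.5 = 0.01542 h⁻¹

0.015 h⁻¹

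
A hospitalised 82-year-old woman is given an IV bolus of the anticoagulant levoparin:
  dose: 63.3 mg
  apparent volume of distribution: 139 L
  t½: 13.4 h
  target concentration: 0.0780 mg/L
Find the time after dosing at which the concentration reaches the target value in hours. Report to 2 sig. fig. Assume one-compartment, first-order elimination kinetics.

34 h

C₀ = Dose / Vd = 63.30 / 139 = 0.4554 mg/L
k = ln2 / t½ = 0.693147 / 13.4 = 0.05173 h⁻¹
t = ln(C₀ / C) / k = ln(0.4554 / 0.0780) / 0.05173
  = ln(5.838) / 0.05173 = 1.764 / 0.05173 = 34.10 h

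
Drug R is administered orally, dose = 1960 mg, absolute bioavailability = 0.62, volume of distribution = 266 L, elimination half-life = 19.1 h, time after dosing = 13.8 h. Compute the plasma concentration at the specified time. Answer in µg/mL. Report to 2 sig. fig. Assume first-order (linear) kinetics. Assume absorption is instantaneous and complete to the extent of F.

2.8 µg/mL

Amount reaching circulation = F × Dose = 0.62 × 1960 = 1215 mg
C₀ = F·Dose / Vd = 1215 / 266 = 4.568 mg/L
k = ln2 / t½ = 0.693147 / 19.1 = 0.03629 h⁻¹
C = C₀ · e^(−k·t) = 4.568 × e^(−0.03629 × 13.8)
  = 4.568 × 0.6060 = 2.768 mg/L
(2.768 mg/L = 2.768 µg/mL)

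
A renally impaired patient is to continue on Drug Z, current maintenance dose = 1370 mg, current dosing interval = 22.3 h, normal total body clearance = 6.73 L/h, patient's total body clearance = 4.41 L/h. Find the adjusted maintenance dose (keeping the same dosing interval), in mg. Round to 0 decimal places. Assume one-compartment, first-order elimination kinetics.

To keep the same average steady-state level, dosing rate must scale with clearance.
CL ratio = 4.41 / 6.73 = 0.6553
New dose (same interval) = 1370 × 0.6553 = 897.8 mg

898 mg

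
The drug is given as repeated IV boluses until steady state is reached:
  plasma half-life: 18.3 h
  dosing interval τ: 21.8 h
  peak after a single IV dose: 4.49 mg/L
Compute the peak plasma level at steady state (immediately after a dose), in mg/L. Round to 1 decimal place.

8.0 mg/L

k = ln2 / t½ = 0.693147 / 18.3 = 0.03788 h⁻¹
e^(−kτ) = e^(−0.03788 × 21.8) = 0.4379
Accumulation ratio R = 1 / (1 − e^(−kτ)) = 1 / (1 − 0.4379) = 1.779
Steady-state peak = C₀ × R = 4.49 × 1.779 = 7.988 mg/L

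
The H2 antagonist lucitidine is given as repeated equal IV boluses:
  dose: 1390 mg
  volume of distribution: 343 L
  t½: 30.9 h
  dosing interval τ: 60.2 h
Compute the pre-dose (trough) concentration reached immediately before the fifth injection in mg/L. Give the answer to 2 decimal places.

C₀ per dose = Dose / Vd = 1390 / 343 = 4.052 mg/L
k = ln2 / t½ = 0.693147 / 30.9 = 0.02243 h⁻¹
Fraction remaining after one interval: r = e^(−kτ) = e^(−0.02243 × 60.2) = 0.2592
Before dose 5, 4 doses have been given (aged 1τ, 2τ, 3τ, 4τ).
C_trough = C₀ × (r + r² + … + r^4) = C₀ × r(1−r^4)/(1−r)
        = 4.052 × 0.2592 × (1 − 0.004514) / (1 − 0.2592) = 1.411 mg/L

1.41 mg/L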